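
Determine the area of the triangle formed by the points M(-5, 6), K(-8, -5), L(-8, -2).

Using the Shoelace formula for a triangle:
Area = (1/2)|x0(y1 - y2) + x1(y2 - y0) + x2(y0 - y1)|
Area = (1/2)|-5(-5 - -2) + -8(-2 - 6) + -8(6 - -5)|
Area = (1/2)|15 + 64 + -88|
Area = (1/2)|-9|
Area = (1/2)(9)
Area = 9/2

9/2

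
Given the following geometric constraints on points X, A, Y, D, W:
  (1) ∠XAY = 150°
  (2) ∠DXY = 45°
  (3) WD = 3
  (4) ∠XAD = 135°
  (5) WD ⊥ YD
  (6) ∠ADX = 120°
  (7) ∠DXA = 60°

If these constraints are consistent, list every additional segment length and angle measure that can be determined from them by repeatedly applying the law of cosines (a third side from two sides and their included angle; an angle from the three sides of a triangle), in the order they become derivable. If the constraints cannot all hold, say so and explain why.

These constraints are not satisfiable: (4), (6) and (7) are the three interior angles of triangle XAD, which must sum to 180°, but 135° + 120° + 60° = 315°. No planar figure meets all of them, so nothing further can be derived.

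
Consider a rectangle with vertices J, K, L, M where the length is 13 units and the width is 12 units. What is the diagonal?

A rectangle's diagonal splits it into two right triangles, with the diagonal as the hypotenuse.
By the Pythagorean theorem, d^2 = 13^2 + 12^2 = 313.
Therefore d = sqrt(313).

sqrt(313)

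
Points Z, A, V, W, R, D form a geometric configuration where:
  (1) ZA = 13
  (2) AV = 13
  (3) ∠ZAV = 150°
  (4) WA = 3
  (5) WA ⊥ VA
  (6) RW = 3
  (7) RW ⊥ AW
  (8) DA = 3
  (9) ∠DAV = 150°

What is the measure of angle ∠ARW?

Step 1: By the law of cosines on triangle RWA: RA² = 3² + 3² − 2·3·3·cos(90°) = 18, so RA = 3·√2.
Step 2: By the inverse law of cosines on triangle ARW: cos(∠ARW) = ((3·√2)² + 3² − 3²) / (2·3·√2·3) = 18/25.46 = 0.7071, so ∠ARW = 45°.

Therefore, the measure of angle ∠ARW = 45°.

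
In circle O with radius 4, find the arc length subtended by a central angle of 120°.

Arc length = 2π(4)(1/3) = 8*pi/3

8*pi/3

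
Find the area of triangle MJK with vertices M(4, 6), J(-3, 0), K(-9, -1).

Shoelace: Area = (1/2)|4(0--1) + -3(-1-6) + -9(6-0)| = (1/2)(29) = 29/2

29/2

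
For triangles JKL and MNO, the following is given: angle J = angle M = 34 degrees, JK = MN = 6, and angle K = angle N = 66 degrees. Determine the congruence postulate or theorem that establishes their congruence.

Consider the given information: angle J = angle M = 34 degrees, JK = MN = 6, and angle K = angle N = 66 degrees
This is not SAS or HL: SAS requires two sides and the included angle between them. HL only applies to right triangles with matching hypotenuse and leg.
The correct criterion is ASA. Two pairs of corresponding angles and the included side are equal (Angle-Side-Angle).

ASA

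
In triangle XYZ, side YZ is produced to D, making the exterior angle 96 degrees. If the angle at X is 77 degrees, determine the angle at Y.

The exterior angle theorem states that an exterior angle equals the sum of the two non-adjacent interior angles.
So 96 = 77 + angle Y, which gives angle Y = 96 - 77 = 19 degrees.

19 degrees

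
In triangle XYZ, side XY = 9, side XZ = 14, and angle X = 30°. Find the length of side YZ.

Law of cosines: YZ^2 = 9^2 + 14^2 - 2(9)(14)cos(30°) = 277 - 126*sqrt(3), so YZ = sqrt(277 - 126*sqrt(3)).

sqrt(277 - 126*sqrt(3))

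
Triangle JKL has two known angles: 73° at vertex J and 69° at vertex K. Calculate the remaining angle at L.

angle L = 180 - 73 - 69 = 38 degrees.

38 degrees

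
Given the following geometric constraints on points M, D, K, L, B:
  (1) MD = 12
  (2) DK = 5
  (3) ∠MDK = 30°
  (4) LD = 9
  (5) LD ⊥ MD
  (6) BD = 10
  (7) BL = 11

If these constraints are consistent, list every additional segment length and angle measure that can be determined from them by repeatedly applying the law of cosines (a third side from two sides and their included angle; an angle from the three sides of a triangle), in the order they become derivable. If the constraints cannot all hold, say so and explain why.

The constraints are consistent. Derivable facts, in order:
After 1 step:
- MK ≈ 8.07
- ML = 15
- ∠BDL = 70.53°
- ∠BLD = 58.99°
- ∠DBL = 50.48°
After 2 steps:
- ∠DKM = 131.95°
- ∠DLM = 53.13°
- ∠DMK = 18.05°
- ∠DML = 36.87°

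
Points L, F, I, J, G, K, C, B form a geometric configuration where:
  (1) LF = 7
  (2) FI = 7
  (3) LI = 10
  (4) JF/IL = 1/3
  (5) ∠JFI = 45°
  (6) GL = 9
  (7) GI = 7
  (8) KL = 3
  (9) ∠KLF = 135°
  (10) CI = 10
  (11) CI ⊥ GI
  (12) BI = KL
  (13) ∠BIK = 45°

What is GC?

Step 1: By the law of cosines on triangle GIC: GC² = 7² + 10² − 2·7·10·cos(90°) = 149, so GC = √149.

Therefore, the length of GC = √149.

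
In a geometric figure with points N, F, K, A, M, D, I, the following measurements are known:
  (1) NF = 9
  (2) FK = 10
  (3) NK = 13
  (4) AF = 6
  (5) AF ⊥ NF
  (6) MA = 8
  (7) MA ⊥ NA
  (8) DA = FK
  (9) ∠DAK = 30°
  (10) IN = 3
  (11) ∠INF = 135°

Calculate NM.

Step 1: By the law of cosines on triangle NFA: NA² = 9² + 6² − 2·9·6·cos(90°) = 117, so NA = 3·√13.
Step 2: By the law of cosines on triangle NAM: NM² = (3·√13)² + 8² − 2·3·√13·8·cos(90°) = 181, so NM = √181.

Therefore, the length of NM = √181.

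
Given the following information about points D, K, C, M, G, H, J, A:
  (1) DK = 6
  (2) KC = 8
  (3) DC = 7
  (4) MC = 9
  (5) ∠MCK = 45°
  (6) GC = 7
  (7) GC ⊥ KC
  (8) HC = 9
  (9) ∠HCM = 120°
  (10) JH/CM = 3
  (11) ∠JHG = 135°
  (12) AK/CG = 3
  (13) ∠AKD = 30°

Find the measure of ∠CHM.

Step 1: By the law of cosines on triangle HCM: HM² = 9² + 9² − 2·9·9·cos(120°) = 243, so HM = 9·√3.
Step 2: By the inverse law of cosines on triangle CHM: cos(∠CHM) = (9² + (9·√3)² − 9²) / (2·9·9·√3) = 243/280.59 = 0.866, so ∠CHM = 30°.

Therefore, the measure of angle ∠CHM = 30°.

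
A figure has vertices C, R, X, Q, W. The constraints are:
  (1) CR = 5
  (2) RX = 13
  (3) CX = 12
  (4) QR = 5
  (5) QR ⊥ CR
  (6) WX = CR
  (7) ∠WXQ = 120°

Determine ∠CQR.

Step 1: By the law of cosines on triangle QRC: QC² = 5² + 5² − 2·5·5·cos(90°) = 50, so QC = 5·√2.
Step 2: By the inverse law of cosines on triangle CQR: cos(∠CQR) = ((5·√2)² + 5² − 5²) / (2·5·√2·5) = 50/70.71 = 0.7071, so ∠CQR = 45°.

Therefore, the measure of angle ∠CQR = 45°.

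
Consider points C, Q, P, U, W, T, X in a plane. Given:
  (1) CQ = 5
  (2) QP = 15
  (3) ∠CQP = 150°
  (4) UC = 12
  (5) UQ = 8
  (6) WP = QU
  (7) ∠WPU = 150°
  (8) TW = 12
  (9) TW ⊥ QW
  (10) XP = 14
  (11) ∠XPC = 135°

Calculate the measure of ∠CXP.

Step 1: By the law of cosines on triangle CQP: CP² = 5² + 15² − 2·5·15·cos(150°) = 379.9, so CP ≈ 19.49.
Step 2: By the law of cosines on triangle XPC: XC² = 14² + 19.49² − 2·14·19.49·cos(135°) = 961.81, so XC ≈ 31.01.
Step 3: By the inverse law of cosines on triangle CXP: cos(∠CXP) = (31.01² + 14² − 19.49²) / (2·31.01·14) = 777.9/868.36 = 0.8958, so ∠CXP = 26.39°.

Therefore, the measure of angle ∠CXP = 26.39°.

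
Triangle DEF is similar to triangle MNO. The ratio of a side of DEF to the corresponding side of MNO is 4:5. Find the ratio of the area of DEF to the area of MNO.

Area ratio = (side ratio)^2 = (4/5)^2 = 16:25.

16:25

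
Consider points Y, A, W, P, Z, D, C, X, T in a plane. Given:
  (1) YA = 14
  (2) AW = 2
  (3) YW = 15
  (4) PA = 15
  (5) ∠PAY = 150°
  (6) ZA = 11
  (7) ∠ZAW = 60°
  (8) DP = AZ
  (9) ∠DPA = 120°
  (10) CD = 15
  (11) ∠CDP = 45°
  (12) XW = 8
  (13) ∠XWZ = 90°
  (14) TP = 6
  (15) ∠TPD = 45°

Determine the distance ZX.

Step 1: By the law of cosines on triangle ZAW: ZW² = 11² + 2² − 2·11·2·cos(60°) = 103, so ZW = √103.
Step 2: By the law of cosines on triangle ZWX: ZX² = √103² + 8² − 2·√103·8·cos(90°) = 167, so ZX = √167.

Therefore, the length of ZX = √167.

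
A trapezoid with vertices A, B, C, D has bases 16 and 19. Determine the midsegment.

midsegment = (16 + 19) / 2 = 35 / 2 = 35/2

35/2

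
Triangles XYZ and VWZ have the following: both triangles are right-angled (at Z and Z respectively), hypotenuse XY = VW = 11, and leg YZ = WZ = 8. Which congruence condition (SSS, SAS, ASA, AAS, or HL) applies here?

The given information matches HL: The hypotenuse and one leg of two right triangles are equal (Hypotenuse-Leg).

HL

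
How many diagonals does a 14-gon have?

Each of the 14 vertices connects to 11 non-adjacent vertices via diagonals.
Total connections = 14 × 11 = 154, but each diagonal is counted twice.
Number of diagonals = 154 / 2 = 77.

77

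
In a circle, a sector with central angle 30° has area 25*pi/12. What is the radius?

r² = 360 × 25*pi/12 / (π × 30) = 25, so r = 5.

5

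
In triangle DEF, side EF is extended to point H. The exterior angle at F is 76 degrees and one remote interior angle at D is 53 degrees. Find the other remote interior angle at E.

angle E = 76 - 53 = 23 degrees (exterior angle theorem).

23 degrees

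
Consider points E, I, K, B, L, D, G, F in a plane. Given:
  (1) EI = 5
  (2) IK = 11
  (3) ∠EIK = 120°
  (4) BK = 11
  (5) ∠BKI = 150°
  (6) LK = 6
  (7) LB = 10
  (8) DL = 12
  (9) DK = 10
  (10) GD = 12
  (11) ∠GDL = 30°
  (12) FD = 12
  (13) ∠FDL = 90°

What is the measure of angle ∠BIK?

Step 1: By the law of cosines on triangle IKB: IB² = 11² + 11² − 2·11·11·cos(150°) = 451.58, so IB ≈ 21.25.
Step 2: By the inverse law of cosines on triangle BIK: cos(∠BIK) = (21.25² + 11² − 11²) / (2·21.25·11) = 451.58/467.51 = 0.9659, so ∠BIK = 15°.

Therefore, the measure of angle ∠BIK = 15°.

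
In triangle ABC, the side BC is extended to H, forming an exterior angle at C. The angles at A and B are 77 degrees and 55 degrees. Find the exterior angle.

Exterior angle = 77 + 55 = 132 degrees (exterior angle theorem).

132 degrees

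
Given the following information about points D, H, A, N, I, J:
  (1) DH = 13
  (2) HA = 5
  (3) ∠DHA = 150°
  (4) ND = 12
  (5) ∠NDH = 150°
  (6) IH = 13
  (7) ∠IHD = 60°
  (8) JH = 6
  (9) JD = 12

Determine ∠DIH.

Step 1: By the law of cosines on triangle IHD: ID² = 13² + 13² − 2·13·13·cos(60°) = 169, so ID = 13.
Step 2: By the inverse law of cosines on triangle DIH: cos(∠DIH) = (13² + 13² − 13²) / (2·13·13) = 169/338 = 0.5, so ∠DIH = 60°.

Therefore, the measure of angle ∠DIH = 60°.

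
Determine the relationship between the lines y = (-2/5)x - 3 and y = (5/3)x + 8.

Slope of line 1: m1 = -2/5
Slope of line 2: m2 = 5/3
For parallel lines we need equal slopes: -2/5 != 5/3.
For perpendicular lines we need m1*m2 = -1: (-2/5)(5/3) = -2/3 != -1.
Since neither condition holds, the lines are neither parallel nor perpendicular.

Neither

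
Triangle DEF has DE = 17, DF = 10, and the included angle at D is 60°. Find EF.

When two sides and the included angle are known, the law of cosines gives the third side.
c^2 = a^2 + b^2 - 2ab cos(C) generalizes the Pythagorean theorem to non-right triangles.
Here: EF^2 = 289 + 100 - 340*(1/2) = 219
EF = sqrt(219)

sqrt(219)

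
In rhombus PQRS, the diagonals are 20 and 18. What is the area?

Area of a rhombus = (d1 * d2) / 2
Area = (20 * 18) / 2
Area = 360 / 2
Area = 180

180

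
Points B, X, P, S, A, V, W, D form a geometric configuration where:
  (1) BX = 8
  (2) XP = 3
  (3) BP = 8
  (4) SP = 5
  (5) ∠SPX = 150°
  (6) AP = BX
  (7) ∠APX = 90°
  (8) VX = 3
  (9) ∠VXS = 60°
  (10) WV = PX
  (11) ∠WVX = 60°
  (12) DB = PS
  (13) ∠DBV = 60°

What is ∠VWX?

From the given relations: WV = PX = 3.
Step 1: By the law of cosines on triangle WVX: WX² = 3² + 3² − 2·3·3·cos(60°) = 9, so WX = 3.
Step 2: By the inverse law of cosines on triangle VWX: cos(∠VWX) = (3² + 3² − 3²) / (2·3·3) = 9/18 = 0.5, so ∠VWX = 60°.

Therefore, the measure of angle ∠VWX = 60°.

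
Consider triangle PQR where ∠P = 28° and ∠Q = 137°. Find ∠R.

By the triangle angle sum property, the three interior angles of any triangle add up to 180°.
We know angle P = 28° and angle Q = 137°, so their sum is 165°.
Therefore angle R = 180° - 165° = 15°.

15 degrees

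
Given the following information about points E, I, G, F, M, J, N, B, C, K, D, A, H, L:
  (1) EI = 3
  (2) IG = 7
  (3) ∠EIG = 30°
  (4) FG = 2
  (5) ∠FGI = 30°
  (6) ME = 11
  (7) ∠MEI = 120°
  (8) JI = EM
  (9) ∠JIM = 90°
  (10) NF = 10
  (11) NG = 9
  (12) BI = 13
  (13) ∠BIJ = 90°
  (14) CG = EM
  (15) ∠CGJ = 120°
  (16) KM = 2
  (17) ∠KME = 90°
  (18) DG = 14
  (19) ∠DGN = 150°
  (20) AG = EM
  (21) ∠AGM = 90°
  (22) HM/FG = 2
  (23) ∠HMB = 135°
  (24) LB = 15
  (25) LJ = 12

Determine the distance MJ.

From the given relations: JI = EM = 11.
Step 1: By the law of cosines on triangle IEM: IM² = 3² + 11² − 2·3·11·cos(120°) = 163, so IM = √163.
Step 2: By the law of cosines on triangle MIJ: MJ² = √163² + 11² − 2·√163·11·cos(90°) = 284, so MJ = 2·√71.

Therefore, the length of MJ = 2·√71.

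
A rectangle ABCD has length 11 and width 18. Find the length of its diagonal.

d = sqrt(11^2 + 18^2) = sqrt(445)

sqrt(445)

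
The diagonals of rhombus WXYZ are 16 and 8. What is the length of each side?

In a rhombus, the diagonals bisect each other perpendicularly, creating four congruent right triangles.
Each triangle has legs 8 (half of 16) and 4 (half of 8).
The hypotenuse of each right triangle is a side of the rhombus:
side = sqrt(8^2 + 4^2) = sqrt(80) = 4*sqrt(5)

4*sqrt(5)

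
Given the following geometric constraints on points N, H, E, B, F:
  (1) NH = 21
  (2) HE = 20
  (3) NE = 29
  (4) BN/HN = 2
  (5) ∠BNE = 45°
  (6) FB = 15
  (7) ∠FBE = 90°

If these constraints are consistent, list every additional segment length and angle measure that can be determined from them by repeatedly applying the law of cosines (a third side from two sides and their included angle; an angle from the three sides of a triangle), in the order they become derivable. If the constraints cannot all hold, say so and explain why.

The constraints are consistent. Derivable facts, in order:
After 1 step:
- EB ≈ 29.71
- ∠EHN = 90°
- ∠ENH = 43.6°
- ∠HEN = 46.4°
After 2 steps:
- EF ≈ 33.28
- ∠BEN = 91.35°
- ∠EBN = 43.65°
After 3 steps:
- ∠BEF = 26.79°
- ∠BFE = 63.21°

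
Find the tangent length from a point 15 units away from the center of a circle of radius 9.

tangent = √(d² - r²) = √(15² - 9²) = √(225 - 81) = √144 = 12

12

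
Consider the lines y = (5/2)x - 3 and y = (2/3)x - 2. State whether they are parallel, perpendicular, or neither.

Slope of line 1: m1 = 5/2
Slope of line 2: m2 = 2/3
m1 != m2 (5/2 != 2/3), so not parallel.
m1 * m2 = (5/2) * (2/3) = 5/3 != -1, so not perpendicular.
The lines are neither parallel nor perpendicular.

Neither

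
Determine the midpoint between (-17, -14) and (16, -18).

M = ((x₁ + x₂)/2, (y₁ + y₂)/2)
= ((-17 + 16)/2, (-14 + -18)/2)
= (-1/2, -32/2) = (-1/2, -16)

(-1/2, -16)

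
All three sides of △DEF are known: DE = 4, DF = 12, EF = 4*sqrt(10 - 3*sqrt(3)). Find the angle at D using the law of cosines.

When all three sides of a triangle are known, the law of cosines can be rearranged to find any angle.
cos(C) = (a² + b² - c²) / (2ab) gives cos(D) = sqrt(3)/2.
Taking the inverse cosine: D = 30°.

30°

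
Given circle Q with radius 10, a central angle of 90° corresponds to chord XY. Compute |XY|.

Chord length = 2r sin(θ/2)
= 2 × 10 × sin(90°/2)
= 2 × 10 × sin(45°)
= 10*sqrt(2)

10*sqrt(2)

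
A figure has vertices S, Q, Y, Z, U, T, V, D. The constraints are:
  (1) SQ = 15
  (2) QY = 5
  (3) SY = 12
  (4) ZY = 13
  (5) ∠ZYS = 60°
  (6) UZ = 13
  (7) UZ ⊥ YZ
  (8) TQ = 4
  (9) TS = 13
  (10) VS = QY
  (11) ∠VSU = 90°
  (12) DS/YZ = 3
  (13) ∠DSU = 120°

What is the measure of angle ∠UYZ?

Step 1: By the law of cosines on triangle YZU: YU² = 13² + 13² − 2·13·13·cos(90°) = 338, so YU = 13·√2.
Step 2: By the inverse law of cosines on triangle UYZ: cos(∠UYZ) = ((13·√2)² + 13² − 13²) / (2·13·√2·13) = 338/478 = 0.7071, so ∠UYZ = 45°.

Therefore, the measure of angle ∠UYZ = 45°.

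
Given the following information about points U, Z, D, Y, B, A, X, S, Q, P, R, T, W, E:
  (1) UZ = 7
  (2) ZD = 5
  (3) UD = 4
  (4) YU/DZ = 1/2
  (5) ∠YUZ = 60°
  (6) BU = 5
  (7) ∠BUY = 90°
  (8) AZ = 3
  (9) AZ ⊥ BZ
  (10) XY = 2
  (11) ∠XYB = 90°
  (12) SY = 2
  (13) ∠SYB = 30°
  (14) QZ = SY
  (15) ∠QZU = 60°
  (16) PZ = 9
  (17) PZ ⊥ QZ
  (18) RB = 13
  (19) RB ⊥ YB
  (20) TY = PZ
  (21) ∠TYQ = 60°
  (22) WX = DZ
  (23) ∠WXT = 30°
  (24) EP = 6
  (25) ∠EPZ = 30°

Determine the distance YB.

From the given relations: YU = 1/2·DZ = 1/2·5 ≈ 2.5.
Step 1: By the law of cosines on triangle YUB: YB² = 2.5² + 5² − 2·2.5·5·cos(90°) = 31.25, so YB = 5/2·√5.

Therefore, the length of YB = 5/2·√5.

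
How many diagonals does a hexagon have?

Each of the 6 vertices connects to 3 non-adjacent vertices via diagonals.
Total connections = 6 × 3 = 18, but each diagonal is counted twice.
Number of diagonals = 18 / 2 = 9.

9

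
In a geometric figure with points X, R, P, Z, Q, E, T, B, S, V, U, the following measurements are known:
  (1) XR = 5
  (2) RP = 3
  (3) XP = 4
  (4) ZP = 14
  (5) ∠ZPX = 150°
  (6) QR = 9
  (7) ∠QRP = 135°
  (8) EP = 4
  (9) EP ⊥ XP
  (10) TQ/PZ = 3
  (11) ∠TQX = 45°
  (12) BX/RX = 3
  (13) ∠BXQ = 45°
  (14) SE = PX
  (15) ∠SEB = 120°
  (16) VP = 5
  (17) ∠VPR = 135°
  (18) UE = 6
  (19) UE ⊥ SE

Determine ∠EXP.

Step 1: By the law of cosines on triangle XPE: XE² = 4² + 4² − 2·4·4·cos(90°) = 32, so XE = 4·√2.
Step 2: By the inverse law of cosines on triangle EXP: cos(∠EXP) = ((4·√2)² + 4² − 4²) / (2·4·√2·4) = 32/45.25 = 0.7071, so ∠EXP = 45°.

Therefore, the measure of angle ∠EXP = 45°.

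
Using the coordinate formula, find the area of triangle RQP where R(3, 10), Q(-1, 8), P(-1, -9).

The Shoelace formula computes the area from vertex coordinates by summing cross products.
For vertices (3,10), (-1,8), (-1,-9):
Signed sum = 3*8 - -1*10 + -1*-9 - -1*8 + -1*10 - 3*-9
= 34 + 17 + 17 = 68
Area = (1/2)|68| = 34.

34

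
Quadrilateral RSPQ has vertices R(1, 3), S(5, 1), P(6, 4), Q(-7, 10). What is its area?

The Shoelace formula works by pairing each vertex with the next (cycling back to the first).
For each pair, compute x_i*y_(i+1) - x_(i+1)*y_i:
  (1*1 - 5*3) = -14
  (5*4 - 6*1) = 14
  (6*10 - -7*4) = 88
  (-7*3 - 1*10) = -31
Taking half the absolute value of the total: Area = (1/2)(57) = 57/2.

57/2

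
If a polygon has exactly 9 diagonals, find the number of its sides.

Using d = n(n - 3)/2, we solve 9 = n(n - 3)/2.
So n(n - 3) = 18.
Testing n = 6: 6 * 3 = 18 = 18. Correct.
The polygon has 6 sides.

6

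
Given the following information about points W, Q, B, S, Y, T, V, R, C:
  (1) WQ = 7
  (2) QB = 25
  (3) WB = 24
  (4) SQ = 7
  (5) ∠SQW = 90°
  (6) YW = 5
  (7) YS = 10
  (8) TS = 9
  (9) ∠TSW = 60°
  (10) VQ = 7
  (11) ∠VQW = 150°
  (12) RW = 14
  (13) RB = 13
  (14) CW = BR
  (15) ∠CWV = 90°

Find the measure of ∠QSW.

Step 1: By the law of cosines on triangle SQW: SW² = 7² + 7² − 2·7·7·cos(90°) = 98, so SW = 7·√2.
Step 2: By the inverse law of cosines on triangle QSW: cos(∠QSW) = (7² + (7·√2)² − 7²) / (2·7·7·√2) = 98/138.59 = 0.7071, so ∠QSW = 45°.

Therefore, the measure of angle ∠QSW = 45°.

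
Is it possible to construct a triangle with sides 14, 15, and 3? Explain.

Sort the sides: 3, 14, 15.
It suffices to check that the sum of the two smallest exceeds the largest:
3 + 14 = 17 > 15. ✓
Yes, a valid triangle can be formed.

Yes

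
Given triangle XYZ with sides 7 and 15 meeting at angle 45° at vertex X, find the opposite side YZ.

By the law of cosines: YZ^2 = XY^2 + XZ^2 - 2*XY*XZ*cos(X)
YZ^2 = 7^2 + 15^2 - 2*7*15*cos(45°)
YZ^2 = 49 + 225 - 210*(sqrt(2)/2)
YZ^2 = 274 - 105*sqrt(2)
YZ = sqrt(274 - 105*sqrt(2))

sqrt(274 - 105*sqrt(2))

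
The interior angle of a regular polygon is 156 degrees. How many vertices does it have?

The exterior angle is the supplement of the interior angle: 180 - 156 = 24 degrees.
Since the exterior angles of any convex polygon sum to 360 degrees, the number of sides is 360 / 24 = 15.

15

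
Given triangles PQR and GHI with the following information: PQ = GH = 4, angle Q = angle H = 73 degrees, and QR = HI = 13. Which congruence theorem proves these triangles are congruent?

The given information matches SAS: Two pairs of corresponding sides and the included angle are equal (Side-Angle-Side).

SAS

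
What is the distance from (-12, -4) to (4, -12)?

The horizontal distance is |4 - -12| = 16 and the vertical distance is |-12 - -4| = 8.
By the Pythagorean theorem, d = sqrt(16^2 + 8^2) = sqrt(320) = 8*sqrt(5).

8*sqrt(5)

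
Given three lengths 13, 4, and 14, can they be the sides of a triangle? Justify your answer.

For three segments to close into a triangle, no single side can be as long as the other two combined.
The longest side is 14, and 4 + 13 = 17 > 14.
A triangle can be formed.

Yes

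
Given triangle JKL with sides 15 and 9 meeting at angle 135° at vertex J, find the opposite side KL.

By the law of cosines: KL^2 = JK^2 + JL^2 - 2*JK*JL*cos(J)
KL^2 = 15^2 + 9^2 - 2*15*9*cos(135°)
KL^2 = 225 + 81 - 270*(-sqrt(2)/2)
KL^2 = 135*sqrt(2) + 306
KL = 3*sqrt(15*sqrt(2) + 34)

3*sqrt(15*sqrt(2) + 34)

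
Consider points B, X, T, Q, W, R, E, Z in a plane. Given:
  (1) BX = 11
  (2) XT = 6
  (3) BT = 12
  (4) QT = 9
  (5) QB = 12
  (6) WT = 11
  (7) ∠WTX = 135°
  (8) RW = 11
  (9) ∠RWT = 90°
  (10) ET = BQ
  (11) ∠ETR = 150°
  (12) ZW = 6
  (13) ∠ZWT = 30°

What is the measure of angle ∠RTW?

Step 1: By the law of cosines on triangle TWR: TR² = 11² + 11² − 2·11·11·cos(90°) = 242, so TR = 11·√2.
Step 2: By the inverse law of cosines on triangle RTW: cos(∠RTW) = ((11·√2)² + 11² − 11²) / (2·11·√2·11) = 242/342.24 = 0.7071, so ∠RTW = 45°.

Therefore, the measure of angle ∠RTW = 45°.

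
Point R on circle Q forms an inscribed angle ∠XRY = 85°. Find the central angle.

Central angle = 2 × 85° = 170° (inscribed angle theorem).

170°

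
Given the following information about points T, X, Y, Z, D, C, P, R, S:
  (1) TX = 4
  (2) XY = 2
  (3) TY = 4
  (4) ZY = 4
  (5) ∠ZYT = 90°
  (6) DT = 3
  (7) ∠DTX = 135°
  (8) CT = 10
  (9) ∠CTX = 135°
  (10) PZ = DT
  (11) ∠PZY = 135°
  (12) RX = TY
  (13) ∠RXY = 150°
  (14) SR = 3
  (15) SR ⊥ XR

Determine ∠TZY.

Step 1: By the law of cosines on triangle ZYT: ZT² = 4² + 4² − 2·4·4·cos(90°) = 32, so ZT = 4·√2.
Step 2: By the inverse law of cosines on triangle TZY: cos(∠TZY) = ((4·√2)² + 4² − 4²) / (2·4·√2·4) = 32/45.25 = 0.7071, so ∠TZY = 45°.

Therefore, the measure of angle ∠TZY = 45°.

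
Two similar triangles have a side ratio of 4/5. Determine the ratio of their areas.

The ratio of areas of similar triangles equals the square of the side ratio.
Side ratio = 4:5
Area ratio = (4/5)^2 = 16/25 = 16:25

16:25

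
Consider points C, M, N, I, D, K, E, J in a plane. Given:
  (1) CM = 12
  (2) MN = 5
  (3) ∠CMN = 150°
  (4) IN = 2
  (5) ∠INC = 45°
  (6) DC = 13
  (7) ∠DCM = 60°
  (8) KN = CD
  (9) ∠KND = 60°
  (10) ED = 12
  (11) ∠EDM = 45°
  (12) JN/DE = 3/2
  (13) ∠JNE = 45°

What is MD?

Step 1: By the law of cosines on triangle MCD: MD² = 12² + 13² − 2·12·13·cos(60°) = 157, so MD = √157.

Therefore, the length of MD = √157.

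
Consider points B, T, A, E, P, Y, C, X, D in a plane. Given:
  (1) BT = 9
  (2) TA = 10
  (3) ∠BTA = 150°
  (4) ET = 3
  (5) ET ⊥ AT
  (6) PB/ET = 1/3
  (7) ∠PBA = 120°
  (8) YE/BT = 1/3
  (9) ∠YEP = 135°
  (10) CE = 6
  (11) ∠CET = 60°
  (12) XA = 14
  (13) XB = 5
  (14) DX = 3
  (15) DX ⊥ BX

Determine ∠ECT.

Step 1: By the law of cosines on triangle CET: CT² = 6² + 3² − 2·6·3·cos(60°) = 27, so CT = 3·√3.
Step 2: By the inverse law of cosines on triangle ECT: cos(∠ECT) = (6² + (3·√3)² − 3²) / (2·6·3·√3) = 54/62.35 = 0.866, so ∠ECT = 30°.

Therefore, the measure of angle ∠ECT = 30°.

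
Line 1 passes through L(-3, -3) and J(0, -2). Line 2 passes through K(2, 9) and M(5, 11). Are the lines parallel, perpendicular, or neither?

Slope of line 1: m1 = (-2 - -3)/(0 - -3) = 1/3 = 1/3
Slope of line 2: m2 = (11 - 9)/(5 - 2) = 2/3 = 2/3
m1 != m2 (1/3 != 2/3), so not parallel.
m1 * m2 = (1/3) * (2/3) = 2/9 != -1, so not perpendicular.
The lines are neither parallel nor perpendicular.

Neither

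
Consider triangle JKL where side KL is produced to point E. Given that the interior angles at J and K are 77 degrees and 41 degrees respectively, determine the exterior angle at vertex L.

Exterior angle = 77 + 41 = 118 degrees (exterior angle theorem).

118 degrees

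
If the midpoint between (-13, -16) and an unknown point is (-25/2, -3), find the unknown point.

Using the midpoint formula: M = ((x1 + x2)/2, (y1 + y2)/2)
We know M = (-25/2, -3) and D = (-13, -16)
For x: -25/2 = (-13 + x2)/2, so x2 = 2*-25/2 - -13 = -12
For y: -3 = (-16 + y2)/2, so y2 = 2*-3 - -16 = 10
C = (-12, 10)

(-12, 10)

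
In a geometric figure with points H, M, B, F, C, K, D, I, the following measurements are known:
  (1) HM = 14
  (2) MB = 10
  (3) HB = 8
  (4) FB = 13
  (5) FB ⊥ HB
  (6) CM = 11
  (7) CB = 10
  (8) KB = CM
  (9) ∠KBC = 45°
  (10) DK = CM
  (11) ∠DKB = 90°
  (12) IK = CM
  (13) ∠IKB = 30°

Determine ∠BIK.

From the given relations: IK = CM = 11; KB = CM = 11.
Step 1: By the law of cosines on triangle IKB: IB² = 11² + 11² − 2·11·11·cos(30°) = 32.42, so IB ≈ 5.69.
Step 2: By the inverse law of cosines on triangle BIK: cos(∠BIK) = (5.69² + 11² − 11²) / (2·5.69·11) = 32.42/125.27 = 0.2588, so ∠BIK = 75°.

Therefore, the measure of angle ∠BIK = 75°.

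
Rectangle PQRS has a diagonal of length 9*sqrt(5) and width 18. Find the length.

The diagonal of a rectangle forms a right triangle with the two sides.
Rearranging the Pythagorean theorem: missing side = sqrt(d^2 - known^2).
= sqrt(405 - 324) = sqrt(81) = 9.

9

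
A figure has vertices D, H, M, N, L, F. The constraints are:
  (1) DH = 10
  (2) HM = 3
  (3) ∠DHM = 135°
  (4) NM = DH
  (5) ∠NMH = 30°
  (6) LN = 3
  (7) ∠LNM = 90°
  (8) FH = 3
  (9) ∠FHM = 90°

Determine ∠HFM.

Step 1: By the law of cosines on triangle FHM: FM² = 3² + 3² − 2·3·3·cos(90°) = 18, so FM = 3·√2.
Step 2: By the inverse law of cosines on triangle HFM: cos(∠HFM) = (3² + (3·√2)² − 3²) / (2·3·3·√2) = 18/25.46 = 0.7071, so ∠HFM = 45°.

Therefore, the measure of angle ∠HFM = 45°.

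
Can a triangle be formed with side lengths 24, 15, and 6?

No.
The triangle inequality is violated: 15 + 6 = 21 ≤ 24.
These lengths cannot form a triangle.

No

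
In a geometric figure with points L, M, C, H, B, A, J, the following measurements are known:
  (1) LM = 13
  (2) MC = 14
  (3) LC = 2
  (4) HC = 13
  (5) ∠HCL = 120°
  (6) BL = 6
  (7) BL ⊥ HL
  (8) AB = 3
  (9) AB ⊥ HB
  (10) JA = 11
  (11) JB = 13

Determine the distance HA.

Step 1: By the law of cosines on triangle LCH: LH² = 2² + 13² − 2·2·13·cos(120°) = 199, so LH = √199.
Step 2: By the law of cosines on triangle BLH: BH² = 6² + √199² − 2·6·√199·cos(90°) = 235, so BH ≈ 15.33.
Step 3: By the law of cosines on triangle HBA: HA² = 15.33² + 3² − 2·15.33·3·cos(90°) = 244, so HA = 2·√61.

Therefore, the length of HA = 2·√61.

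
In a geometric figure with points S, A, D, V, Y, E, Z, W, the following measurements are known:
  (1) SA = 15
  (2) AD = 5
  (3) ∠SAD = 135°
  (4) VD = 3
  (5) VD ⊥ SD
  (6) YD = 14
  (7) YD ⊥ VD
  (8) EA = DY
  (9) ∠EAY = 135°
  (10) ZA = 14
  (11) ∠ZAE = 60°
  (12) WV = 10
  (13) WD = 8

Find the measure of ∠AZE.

From the given relations: EA = DY = 14.
Step 1: By the law of cosines on triangle ZAE: ZE² = 14² + 14² − 2·14·14·cos(60°) = 196, so ZE = 14.
Step 2: By the inverse law of cosines on triangle AZE: cos(∠AZE) = (14² + 14² − 14²) / (2·14·14) = 196/392 = 0.5, so ∠AZE = 60°.

Therefore, the measure of angle ∠AZE = 60°.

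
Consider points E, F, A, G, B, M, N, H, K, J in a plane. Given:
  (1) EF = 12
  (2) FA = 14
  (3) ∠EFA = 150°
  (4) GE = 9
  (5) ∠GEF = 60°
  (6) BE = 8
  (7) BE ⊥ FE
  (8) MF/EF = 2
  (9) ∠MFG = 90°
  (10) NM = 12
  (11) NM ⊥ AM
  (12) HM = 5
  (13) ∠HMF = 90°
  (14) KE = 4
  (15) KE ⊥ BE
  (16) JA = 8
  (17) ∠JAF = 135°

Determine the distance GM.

From the given relations: MF = 2·EF = 2·12 = 24.
Step 1: By the law of cosines on triangle FEG: FG² = 12² + 9² − 2·12·9·cos(60°) = 117, so FG = 3·√13.
Step 2: By the law of cosines on triangle GFM: GM² = (3·√13)² + 24² − 2·3·√13·24·cos(90°) = 693, so GM = 3·√77.

Therefore, the length of GM = 3·√77.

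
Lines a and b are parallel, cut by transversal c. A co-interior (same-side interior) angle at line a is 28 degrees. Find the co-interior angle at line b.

Co-interior angles (same-side interior) formed by parallel lines and a transversal are supplementary (sum to 180 degrees).
The given angle is 28 degrees.
The co-interior angle = 180 - 28 = 152 degrees.

152 degrees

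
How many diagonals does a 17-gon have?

Total line segments between 17 vertices = C(17,2) = 136.
Subtract the 17 sides: 136 - 17 = 119 diagonals.

119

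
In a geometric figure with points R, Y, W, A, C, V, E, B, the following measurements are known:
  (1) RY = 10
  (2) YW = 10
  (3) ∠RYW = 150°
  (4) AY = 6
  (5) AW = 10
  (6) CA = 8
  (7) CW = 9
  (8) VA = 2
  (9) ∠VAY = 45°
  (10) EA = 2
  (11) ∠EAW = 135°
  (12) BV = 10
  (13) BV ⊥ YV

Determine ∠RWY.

Step 1: By the law of cosines on triangle WYR: WR² = 10² + 10² − 2·10·10·cos(150°) = 373.21, so WR ≈ 19.32.
Step 2: By the inverse law of cosines on triangle RWY: cos(∠RWY) = (19.32² + 10² − 10²) / (2·19.32·10) = 373.21/386.37 = 0.9659, so ∠RWY = 15°.

Therefore, the measure of angle ∠RWY = 15°.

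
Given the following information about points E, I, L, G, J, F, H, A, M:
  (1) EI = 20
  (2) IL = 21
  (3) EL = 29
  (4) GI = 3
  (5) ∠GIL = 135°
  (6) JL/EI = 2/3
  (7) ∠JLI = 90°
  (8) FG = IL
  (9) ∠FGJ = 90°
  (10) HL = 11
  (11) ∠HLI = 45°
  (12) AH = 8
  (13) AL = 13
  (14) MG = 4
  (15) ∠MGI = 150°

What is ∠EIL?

Step 1: By the inverse law of cosines on triangle EIL: cos(∠EIL) = (20² + 21² − 29²) / (2·20·21) = 0/840 = 0, so ∠EIL = 90°.

Therefore, the measure of angle ∠EIL = 90°.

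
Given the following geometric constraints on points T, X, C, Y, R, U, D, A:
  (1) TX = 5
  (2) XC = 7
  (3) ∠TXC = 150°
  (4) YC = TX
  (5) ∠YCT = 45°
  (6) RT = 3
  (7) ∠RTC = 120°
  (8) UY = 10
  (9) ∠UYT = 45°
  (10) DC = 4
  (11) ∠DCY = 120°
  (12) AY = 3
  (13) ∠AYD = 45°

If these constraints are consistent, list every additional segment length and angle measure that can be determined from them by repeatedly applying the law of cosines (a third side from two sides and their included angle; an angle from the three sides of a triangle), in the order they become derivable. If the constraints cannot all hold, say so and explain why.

The constraints are consistent. Derivable facts, in order:
After 1 step:
- TC ≈ 11.6
- YD = √61
After 2 steps:
- CR ≈ 13.36
- DA ≈ 6.07
- TY ≈ 8.81
- ∠CDY = 33.67°
- ∠CTX = 17.56°
- ∠CYD = 26.33°
- ∠TCX = 12.44°
After 3 steps:
- TU ≈ 7.28
- ∠ADY = 20.45°
- ∠CRT = 48.78°
- ∠CTY = 23.67°
- ∠CYT = 111.33°
- ∠DAY = 114.55°
- ∠RCT = 11.22°
After 4 steps:
- ∠TUY = 58.8°
- ∠UTY = 76.2°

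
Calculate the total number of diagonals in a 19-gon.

The number of diagonals in an n-gon is n(n - 3)/2.
For n = 19: 19(19 - 3)/2 = 19 × 16 / 2 = 152.

152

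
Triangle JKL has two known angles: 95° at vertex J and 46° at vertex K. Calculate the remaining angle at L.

Let angle L = x. Then 95 + 46 + x = 180.
x = 180 - 141 = 39 degrees.

39 degrees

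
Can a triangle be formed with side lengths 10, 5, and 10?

Check all three triangle inequalities:
10 + 5 = 15 > 10 ✓
10 + 10 = 20 > 5 ✓
5 + 10 = 15 > 10 ✓
All conditions hold, so these sides form a valid triangle.

Yes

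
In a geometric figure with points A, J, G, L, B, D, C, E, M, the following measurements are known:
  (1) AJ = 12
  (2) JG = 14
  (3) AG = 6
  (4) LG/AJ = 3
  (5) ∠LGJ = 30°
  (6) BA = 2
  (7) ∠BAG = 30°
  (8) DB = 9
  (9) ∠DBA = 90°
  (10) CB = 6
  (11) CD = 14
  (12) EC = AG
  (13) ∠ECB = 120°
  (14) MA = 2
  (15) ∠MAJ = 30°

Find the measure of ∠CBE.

From the given relations: EC = AG = 6.
Step 1: By the law of cosines on triangle BCE: BE² = 6² + 6² − 2·6·6·cos(120°) = 108, so BE = 6·√3.
Step 2: By the inverse law of cosines on triangle CBE: cos(∠CBE) = (6² + (6·√3)² − 6²) / (2·6·6·√3) = 108/124.71 = 0.866, so ∠CBE = 30°.

Therefore, the measure of angle ∠CBE = 30°.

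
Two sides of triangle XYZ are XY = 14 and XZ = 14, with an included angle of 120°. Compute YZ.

When two sides and the included angle are known, the law of cosines gives the third side.
c^2 = a^2 + b^2 - 2ab cos(C) generalizes the Pythagorean theorem to non-right triangles.
Here: YZ^2 = 196 + 196 - 392*(-1/2) = 588
YZ = 14*sqrt(3)

14*sqrt(3)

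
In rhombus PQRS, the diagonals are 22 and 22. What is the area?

The diagonals of a rhombus divide it into four right triangles.
Each triangle has legs 22/ 2 = 11 and 22/2 = 11, so each has area (1/2)*11*11 = 121/2.
Four such triangles give total area = (d1 * d2) / 2 = 242.

242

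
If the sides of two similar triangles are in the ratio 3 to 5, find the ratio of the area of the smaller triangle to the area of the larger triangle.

Area ratio = (side ratio)^2 = (3/5)^2 = 9:25.

9:25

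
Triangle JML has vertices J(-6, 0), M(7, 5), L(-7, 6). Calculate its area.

Shoelace: Area = (1/2)|-6(5-6) + 7(6-0) + -7(0-5)| = (1/2)(83) = 83/2

83/2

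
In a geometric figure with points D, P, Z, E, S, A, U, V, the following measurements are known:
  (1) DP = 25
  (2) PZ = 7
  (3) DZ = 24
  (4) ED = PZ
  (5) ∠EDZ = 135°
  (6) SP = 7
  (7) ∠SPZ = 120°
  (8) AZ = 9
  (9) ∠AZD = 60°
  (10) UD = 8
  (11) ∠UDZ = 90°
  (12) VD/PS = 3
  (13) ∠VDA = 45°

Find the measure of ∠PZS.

Step 1: By the law of cosines on triangle ZPS: ZS² = 7² + 7² − 2·7·7·cos(120°) = 147, so ZS = 7·√3.
Step 2: By the inverse law of cosines on triangle PZS: cos(∠PZS) = (7² + (7·√3)² − 7²) / (2·7·7·√3) = 147/169.74 = 0.866, so ∠PZS = 30°.

Therefore, the measure of angle ∠PZS = 30°.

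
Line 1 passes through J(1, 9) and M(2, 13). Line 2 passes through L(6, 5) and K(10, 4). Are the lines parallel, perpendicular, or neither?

Slope of line 1: m1 = (13 - 9)/(2 - 1) = 4/1 = 4
Slope of line 2: m2 = (4 - 5)/(10 - 6) = -1/4 = -1/4
m1 * m2 = (4) * (-1/4) = -1 = -1, so the lines are perpendicular.

Perpendicular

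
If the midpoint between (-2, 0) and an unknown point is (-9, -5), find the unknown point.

Using the midpoint formula: M = ((x1 + x2)/2, (y1 + y2)/2)
We know M = (-9, -5) and M = (-2, 0)
For x: -9 = (-2 + x2)/2, so x2 = 2*-9 - -2 = -16
For y: -5 = (0 + y2)/2, so y2 = 2*-5 - 0 = -10
J = (-16, -10)

(-16, -10)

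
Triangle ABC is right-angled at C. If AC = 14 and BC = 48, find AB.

By the Pythagorean theorem: AB^2 = AC^2 + BC^2
AB^2 = 14^2 + 48^2 = 196 + 2304 = 2500
AB = sqrt(2500) = 50

50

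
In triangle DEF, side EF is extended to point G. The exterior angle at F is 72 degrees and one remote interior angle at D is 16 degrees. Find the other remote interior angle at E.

angle E = 72 - 16 = 56 degrees (exterior angle theorem).

56 degrees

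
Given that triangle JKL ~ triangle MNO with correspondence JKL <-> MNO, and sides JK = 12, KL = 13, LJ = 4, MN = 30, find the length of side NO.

Similar triangles have proportional sides. Setting up the proportion:
MN / JK = NO / KL
30 / 12 = NO / 13
NO = 13 * 30 / 12 = 65/2.

65/2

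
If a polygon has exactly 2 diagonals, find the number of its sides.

Using d = n(n - 3)/2, we solve 2 = n(n - 3)/2.
So n(n - 3) = 4.
Testing n = 4: 4 * 1 = 4 = 4. Correct.
The polygon has 4 sides.

4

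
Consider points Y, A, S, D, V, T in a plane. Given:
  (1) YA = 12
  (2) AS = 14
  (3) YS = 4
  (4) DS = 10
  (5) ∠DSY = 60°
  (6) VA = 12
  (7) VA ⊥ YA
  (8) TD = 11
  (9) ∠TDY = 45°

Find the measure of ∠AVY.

Step 1: By the law of cosines on triangle VAY: VY² = 12² + 12² − 2·12·12·cos(90°) = 288, so VY = 12·√2.
Step 2: By the inverse law of cosines on triangle AVY: cos(∠AVY) = (12² + (12·√2)² − 12²) / (2·12·12·√2) = 288/407.29 = 0.7071, so ∠AVY = 45°.

Therefore, the measure of angle ∠AVY = 45°.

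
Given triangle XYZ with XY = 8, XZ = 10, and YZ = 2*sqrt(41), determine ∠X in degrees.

By the inverse law of cosines: cos(X) = (XY² + XZ² - YZ²) / (2 × XY × XZ)
cos(X) = (8² + 10² - (2*sqrt(41))²) / (2 × 8 × 10)
cos(X) = (64 + 100 - (164)) / 160
cos(X) = 0
X = arccos(0) = 90°

90°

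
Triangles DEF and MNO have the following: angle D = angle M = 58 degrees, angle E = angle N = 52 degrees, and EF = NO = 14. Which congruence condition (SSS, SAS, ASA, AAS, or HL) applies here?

The given information matches AAS: Two pairs of corresponding angles and a non-included side are equal (Angle-Angle-Side).

AAS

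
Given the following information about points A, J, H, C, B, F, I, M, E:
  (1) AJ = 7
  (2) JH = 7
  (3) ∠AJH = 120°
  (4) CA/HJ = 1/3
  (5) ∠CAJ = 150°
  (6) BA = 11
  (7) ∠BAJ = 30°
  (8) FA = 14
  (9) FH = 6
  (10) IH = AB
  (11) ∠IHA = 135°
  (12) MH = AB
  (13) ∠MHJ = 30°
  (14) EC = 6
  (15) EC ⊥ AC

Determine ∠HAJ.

Step 1: By the law of cosines on triangle AJH: AH² = 7² + 7² − 2·7·7·cos(120°) = 147, so AH = 7·√3.
Step 2: By the inverse law of cosines on triangle HAJ: cos(∠HAJ) = ((7·√3)² + 7² − 7²) / (2·7·√3·7) = 147/169.74 = 0.866, so ∠HAJ = 30°.

Therefore, the measure of angle ∠HAJ = 30°.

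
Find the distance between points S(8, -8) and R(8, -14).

d = sqrt((0)^2 + (-6)^2) = sqrt(36) = 6

6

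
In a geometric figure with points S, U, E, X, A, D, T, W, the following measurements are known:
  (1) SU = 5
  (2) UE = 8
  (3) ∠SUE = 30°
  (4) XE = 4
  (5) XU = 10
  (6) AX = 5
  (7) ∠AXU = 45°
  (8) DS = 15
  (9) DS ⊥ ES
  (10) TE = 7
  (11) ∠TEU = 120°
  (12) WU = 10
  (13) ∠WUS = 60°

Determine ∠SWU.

Step 1: By the law of cosines on triangle WUS: WS² = 10² + 5² − 2·10·5·cos(60°) = 75, so WS = 5·√3.
Step 2: By the inverse law of cosines on triangle SWU: cos(∠SWU) = ((5·√3)² + 10² − 5²) / (2·5·√3·10) = 150/173.21 = 0.866, so ∠SWU = 30°.

Therefore, the measure of angle ∠SWU = 30°.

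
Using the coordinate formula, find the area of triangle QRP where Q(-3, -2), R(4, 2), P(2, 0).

Shoelace: Area = (1/2)|-3(2-0) + 4(0--2) + 2(-2-2)| = (1/2)(6) = 3

3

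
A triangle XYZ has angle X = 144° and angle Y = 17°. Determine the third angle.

Let angle Z = x. Then 144 + 17 + x = 180.
x = 180 - 161 = 19 degrees.

19 degrees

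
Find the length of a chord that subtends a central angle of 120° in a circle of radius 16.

Chord = 2(16) sin(60°) = 16*sqrt(3)

16*sqrt(3)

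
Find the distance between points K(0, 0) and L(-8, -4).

d = sqrt((-8 - 0)^2 + (-4 - 0)^2)
d = sqrt(-8^2 + -4^2)
d = sqrt(64 + 16)
d = sqrt(80) = 4*sqrt(5)

4*sqrt(5)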